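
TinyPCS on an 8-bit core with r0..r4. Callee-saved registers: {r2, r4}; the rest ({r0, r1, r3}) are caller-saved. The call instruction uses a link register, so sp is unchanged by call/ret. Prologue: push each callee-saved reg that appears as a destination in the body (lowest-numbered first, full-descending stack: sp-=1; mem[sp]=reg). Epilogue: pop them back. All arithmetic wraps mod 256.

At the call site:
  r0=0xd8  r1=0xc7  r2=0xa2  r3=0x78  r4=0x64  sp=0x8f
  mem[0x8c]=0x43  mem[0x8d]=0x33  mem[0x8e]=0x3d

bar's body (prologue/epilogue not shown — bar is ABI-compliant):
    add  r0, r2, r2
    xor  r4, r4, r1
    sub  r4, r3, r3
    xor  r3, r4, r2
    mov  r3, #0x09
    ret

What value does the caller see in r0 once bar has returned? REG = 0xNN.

prologue: push r4 -> mem[0x8e]=0x64, sp=0x8e
body[0] add  r0, r2, r2 -> r0=0x44
body[1] xor  r4, r4, r1 -> r4=0xa3
body[2] sub  r4, r3, r3 -> r4=0x00
body[3] xor  r3, r4, r2 -> r3=0xa2
body[4] mov  r3, #0x09 -> r3=0x09
epilogue: pop r4=0x64, sp=0x8f
r0 is caller-saved -> body value

REG = 0x44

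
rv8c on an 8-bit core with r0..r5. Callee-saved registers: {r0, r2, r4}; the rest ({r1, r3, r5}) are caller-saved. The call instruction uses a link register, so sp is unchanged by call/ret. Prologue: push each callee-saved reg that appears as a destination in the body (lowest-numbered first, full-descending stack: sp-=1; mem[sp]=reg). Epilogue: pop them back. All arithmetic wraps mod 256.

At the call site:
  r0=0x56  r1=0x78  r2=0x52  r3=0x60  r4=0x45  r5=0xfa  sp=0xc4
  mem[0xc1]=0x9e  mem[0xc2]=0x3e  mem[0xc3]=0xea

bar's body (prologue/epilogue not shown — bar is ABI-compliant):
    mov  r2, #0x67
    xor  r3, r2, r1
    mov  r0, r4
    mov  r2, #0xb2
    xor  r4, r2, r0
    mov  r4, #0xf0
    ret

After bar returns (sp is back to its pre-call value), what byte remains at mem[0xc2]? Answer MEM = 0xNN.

MEM = 0x52

prologue: push r0 -> mem[0xc3]=0x56, sp=0xc3
prologue: push r2 -> mem[0xc2]=0x52, sp=0xc2
prologue: push r4 -> mem[0xc1]=0x45, sp=0xc1
body[0] mov  r2, #0x67 -> r2=0x67
body[1] xor  r3, r2, r1 -> r3=0x1f
body[2] mov  r0, r4 -> r0=0x45
body[3] mov  r2, #0xb2 -> r2=0xb2
body[4] xor  r4, r2, r0 -> r4=0xf7
body[5] mov  r4, #0xf0 -> r4=0xf0
epilogue: pop r4=0x45, sp=0xc2
epilogue: pop r2=0x52, sp=0xc3
epilogue: pop r0=0x56, sp=0xc4
prologue pushed ['r0', 'r2', 'r4'] at ['0xc3', '0xc2', '0xc1']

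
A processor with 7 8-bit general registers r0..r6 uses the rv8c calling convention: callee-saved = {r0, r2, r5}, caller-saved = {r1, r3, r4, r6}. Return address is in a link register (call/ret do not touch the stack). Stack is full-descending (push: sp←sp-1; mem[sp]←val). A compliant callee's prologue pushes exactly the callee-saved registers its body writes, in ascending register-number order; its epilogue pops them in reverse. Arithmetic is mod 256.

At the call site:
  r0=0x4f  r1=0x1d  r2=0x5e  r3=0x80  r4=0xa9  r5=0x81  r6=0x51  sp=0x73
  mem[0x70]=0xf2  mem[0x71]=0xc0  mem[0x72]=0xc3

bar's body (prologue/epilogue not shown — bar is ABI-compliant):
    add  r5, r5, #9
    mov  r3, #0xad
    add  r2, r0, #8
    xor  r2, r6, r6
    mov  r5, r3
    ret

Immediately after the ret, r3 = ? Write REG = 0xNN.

REG = 0xad

prologue: push r2 → mem[0x72]=0x5e, sp=0x72
prologue: push r5 → mem[0x71]=0x81, sp=0x71
body[0] add  r5, r5, #9 → r5=0x8a
body[1] mov  r3, #0xad → r3=0xad
body[2] add  r2, r0, #8 → r2=0x57
body[3] xor  r2, r6, r6 → r2=0x00
body[4] mov  r5, r3 → r5=0xad
epilogue: pop r5=0x81, sp=0x72
epilogue: pop r2=0x5e, sp=0x73
r3 is caller-saved → body value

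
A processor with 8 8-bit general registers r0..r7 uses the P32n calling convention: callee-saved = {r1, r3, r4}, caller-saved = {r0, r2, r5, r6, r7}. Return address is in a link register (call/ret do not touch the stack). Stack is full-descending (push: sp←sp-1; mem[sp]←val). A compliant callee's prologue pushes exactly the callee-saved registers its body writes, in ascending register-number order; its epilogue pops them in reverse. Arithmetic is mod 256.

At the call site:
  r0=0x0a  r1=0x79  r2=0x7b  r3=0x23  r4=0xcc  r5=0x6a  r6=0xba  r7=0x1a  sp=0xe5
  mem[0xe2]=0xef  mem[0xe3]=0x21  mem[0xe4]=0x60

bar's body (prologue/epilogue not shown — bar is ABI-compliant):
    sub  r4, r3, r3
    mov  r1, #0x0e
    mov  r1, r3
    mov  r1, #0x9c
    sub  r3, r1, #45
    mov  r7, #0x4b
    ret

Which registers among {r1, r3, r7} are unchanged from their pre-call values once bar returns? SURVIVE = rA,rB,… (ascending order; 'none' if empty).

prologue: push r1 → mem[0xe4]=0x79, sp=0xe4
prologue: push r3 → mem[0xe3]=0x23, sp=0xe3
prologue: push r4 → mem[0xe2]=0xcc, sp=0xe2
body[0] sub  r4, r3, r3 → r4=0x00
body[1] mov  r1, #0x0e → r1=0x0e
body[2] mov  r1, r3 → r1=0x23
body[3] mov  r1, #0x9c → r1=0x9c
body[4] sub  r3, r1, #45 → r3=0x6f
body[5] mov  r7, #0x4b → r7=0x4b
epilogue: pop r4=0xcc, sp=0xe3
epilogue: pop r3=0x23, sp=0xe4
epilogue: pop r1=0x79, sp=0xe5
r1: callee-saved, written=True
r3: callee-saved, written=True
r7: caller-saved, written=True

SURVIVE = r1,r3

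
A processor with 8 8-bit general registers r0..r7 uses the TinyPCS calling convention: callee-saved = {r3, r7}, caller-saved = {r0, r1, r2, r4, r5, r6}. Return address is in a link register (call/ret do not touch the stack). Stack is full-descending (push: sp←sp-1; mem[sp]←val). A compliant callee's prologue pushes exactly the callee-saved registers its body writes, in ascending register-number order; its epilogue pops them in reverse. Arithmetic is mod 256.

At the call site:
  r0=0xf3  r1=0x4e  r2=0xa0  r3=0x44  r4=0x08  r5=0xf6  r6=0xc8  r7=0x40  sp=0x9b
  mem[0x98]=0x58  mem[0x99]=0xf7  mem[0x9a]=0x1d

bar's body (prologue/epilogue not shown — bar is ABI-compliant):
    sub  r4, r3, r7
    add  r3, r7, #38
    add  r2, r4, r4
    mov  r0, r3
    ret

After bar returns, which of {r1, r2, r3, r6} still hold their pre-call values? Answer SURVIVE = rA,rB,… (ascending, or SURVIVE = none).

SURVIVE = r1,r3,r6

prologue: push r3 → mem[0x9a]=0x44, sp=0x9a
body[0] sub  r4, r3, r7 → r4=0x04
body[1] add  r3, r7, #38 → r3=0x66
body[2] add  r2, r4, r4 → r2=0x08
body[3] mov  r0, r3 → r0=0x66
epilogue: pop r3=0x44, sp=0x9b
r1: caller-saved, written=False
r2: caller-saved, written=True
r3: callee-saved, written=True
r6: caller-saved, written=False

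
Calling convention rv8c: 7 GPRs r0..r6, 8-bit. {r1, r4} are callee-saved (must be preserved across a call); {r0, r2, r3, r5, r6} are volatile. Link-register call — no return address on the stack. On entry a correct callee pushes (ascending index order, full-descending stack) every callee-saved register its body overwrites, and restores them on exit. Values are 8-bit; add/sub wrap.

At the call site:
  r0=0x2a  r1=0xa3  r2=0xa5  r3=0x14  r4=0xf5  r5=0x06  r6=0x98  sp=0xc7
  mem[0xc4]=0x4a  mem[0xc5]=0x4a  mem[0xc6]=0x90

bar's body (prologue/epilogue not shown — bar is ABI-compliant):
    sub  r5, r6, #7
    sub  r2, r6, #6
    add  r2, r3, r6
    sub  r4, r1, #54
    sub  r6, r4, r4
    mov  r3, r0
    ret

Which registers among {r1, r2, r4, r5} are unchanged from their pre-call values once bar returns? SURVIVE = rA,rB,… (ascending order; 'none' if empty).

SURVIVE = r1,r4

prologue: push r4 -> mem[0xc6]=0xf5, sp=0xc6
body[0] sub  r5, r6, #7 -> r5=0x91
body[1] sub  r2, r6, #6 -> r2=0x92
body[2] add  r2, r3, r6 -> r2=0xac
body[3] sub  r4, r1, #54 -> r4=0x6d
body[4] sub  r6, r4, r4 -> r6=0x00
body[5] mov  r3, r0 -> r3=0x2a
epilogue: pop r4=0xf5, sp=0xc7
r1: callee-saved, written=False
r2: caller-saved, written=True
r4: callee-saved, written=True
r5: caller-saved, written=True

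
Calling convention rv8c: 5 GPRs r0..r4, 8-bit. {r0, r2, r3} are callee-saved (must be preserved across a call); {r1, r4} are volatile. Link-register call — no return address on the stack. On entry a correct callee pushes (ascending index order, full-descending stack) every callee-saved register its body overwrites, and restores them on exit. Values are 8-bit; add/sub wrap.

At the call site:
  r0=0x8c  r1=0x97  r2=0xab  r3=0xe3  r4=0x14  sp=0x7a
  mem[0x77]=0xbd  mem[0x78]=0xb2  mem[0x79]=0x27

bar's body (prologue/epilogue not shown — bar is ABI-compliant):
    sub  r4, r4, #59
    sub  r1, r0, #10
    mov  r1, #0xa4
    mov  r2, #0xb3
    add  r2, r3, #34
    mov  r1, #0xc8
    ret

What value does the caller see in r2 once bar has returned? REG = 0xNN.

prologue: push r2 -> mem[0x79]=0xab, sp=0x79
body[0] sub  r4, r4, #59 -> r4=0xd9
body[1] sub  r1, r0, #10 -> r1=0x82
body[2] mov  r1, #0xa4 -> r1=0xa4
body[3] mov  r2, #0xb3 -> r2=0xb3
body[4] add  r2, r3, #34 -> r2=0x05
body[5] mov  r1, #0xc8 -> r1=0xc8
epilogue: pop r2=0xab, sp=0x7a
r2 is callee-saved -> restored

REG = 0xab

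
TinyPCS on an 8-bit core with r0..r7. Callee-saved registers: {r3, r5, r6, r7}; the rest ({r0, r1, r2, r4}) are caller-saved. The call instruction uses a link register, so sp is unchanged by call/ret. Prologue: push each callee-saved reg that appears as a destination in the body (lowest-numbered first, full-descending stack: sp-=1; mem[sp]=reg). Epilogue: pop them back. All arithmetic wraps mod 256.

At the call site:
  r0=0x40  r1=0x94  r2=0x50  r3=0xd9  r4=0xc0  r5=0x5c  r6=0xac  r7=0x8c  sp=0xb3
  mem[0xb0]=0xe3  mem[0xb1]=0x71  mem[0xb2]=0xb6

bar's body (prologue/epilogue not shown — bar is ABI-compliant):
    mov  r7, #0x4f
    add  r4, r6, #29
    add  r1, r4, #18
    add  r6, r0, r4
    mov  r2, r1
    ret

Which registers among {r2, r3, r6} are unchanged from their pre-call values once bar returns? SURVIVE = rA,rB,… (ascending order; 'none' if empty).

SURVIVE = r3,r6

prologue: push r6 → mem[0xb2]=0xac, sp=0xb2
prologue: push r7 → mem[0xb1]=0x8c, sp=0xb1
body[0] mov  r7, #0x4f → r7=0x4f
body[1] add  r4, r6, #29 → r4=0xc9
body[2] add  r1, r4, #18 → r1=0xdb
body[3] add  r6, r0, r4 → r6=0x09
body[4] mov  r2, r1 → r2=0xdb
epilogue: pop r7=0x8c, sp=0xb2
epilogue: pop r6=0xac, sp=0xb3
r2: caller-saved, written=True
r3: callee-saved, written=False
r6: callee-saved, written=True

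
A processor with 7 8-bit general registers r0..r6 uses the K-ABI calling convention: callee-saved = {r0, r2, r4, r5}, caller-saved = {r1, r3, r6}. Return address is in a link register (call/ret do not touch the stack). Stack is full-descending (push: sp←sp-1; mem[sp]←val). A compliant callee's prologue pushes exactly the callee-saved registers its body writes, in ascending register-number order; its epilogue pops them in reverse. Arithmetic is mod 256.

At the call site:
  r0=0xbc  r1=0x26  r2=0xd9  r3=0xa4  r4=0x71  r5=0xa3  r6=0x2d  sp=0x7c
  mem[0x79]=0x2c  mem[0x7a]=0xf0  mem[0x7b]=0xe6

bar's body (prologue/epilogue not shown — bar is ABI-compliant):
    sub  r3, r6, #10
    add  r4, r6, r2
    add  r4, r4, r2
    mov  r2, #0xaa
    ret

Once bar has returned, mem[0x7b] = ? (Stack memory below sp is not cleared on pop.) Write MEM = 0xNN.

MEM = 0xd9

prologue: push r2 → mem[0x7b]=0xd9, sp=0x7b
prologue: push r4 → mem[0x7a]=0x71, sp=0x7a
body[0] sub  r3, r6, #10 → r3=0x23
body[1] add  r4, r6, r2 → r4=0x06
body[2] add  r4, r4, r2 → r4=0xdf
body[3] mov  r2, #0xaa → r2=0xaa
epilogue: pop r4=0x71, sp=0x7b
epilogue: pop r2=0xd9, sp=0x7c
prologue pushed ['r2', 'r4'] at ['0x7b', '0x7a']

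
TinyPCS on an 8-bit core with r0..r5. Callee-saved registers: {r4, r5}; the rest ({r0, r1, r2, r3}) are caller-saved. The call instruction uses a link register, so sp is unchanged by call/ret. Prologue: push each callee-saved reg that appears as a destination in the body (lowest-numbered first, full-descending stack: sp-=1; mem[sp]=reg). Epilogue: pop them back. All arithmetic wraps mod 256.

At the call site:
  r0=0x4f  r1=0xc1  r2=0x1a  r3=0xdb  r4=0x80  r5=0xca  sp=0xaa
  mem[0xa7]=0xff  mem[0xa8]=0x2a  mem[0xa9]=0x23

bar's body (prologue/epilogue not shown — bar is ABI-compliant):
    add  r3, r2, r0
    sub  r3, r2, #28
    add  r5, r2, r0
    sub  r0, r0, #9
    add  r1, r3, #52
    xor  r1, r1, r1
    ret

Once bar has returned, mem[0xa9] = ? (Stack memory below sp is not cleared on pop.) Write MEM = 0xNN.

prologue: push r5 -> mem[0xa9]=0xca, sp=0xa9
body[0] add  r3, r2, r0 -> r3=0x69
body[1] sub  r3, r2, #28 -> r3=0xfe
body[2] add  r5, r2, r0 -> r5=0x69
body[3] sub  r0, r0, #9 -> r0=0x46
body[4] add  r1, r3, #52 -> r1=0x32
body[5] xor  r1, r1, r1 -> r1=0x00
epilogue: pop r5=0xca, sp=0xaa
prologue pushed ['r5'] at ['0xa9']

MEM = 0xca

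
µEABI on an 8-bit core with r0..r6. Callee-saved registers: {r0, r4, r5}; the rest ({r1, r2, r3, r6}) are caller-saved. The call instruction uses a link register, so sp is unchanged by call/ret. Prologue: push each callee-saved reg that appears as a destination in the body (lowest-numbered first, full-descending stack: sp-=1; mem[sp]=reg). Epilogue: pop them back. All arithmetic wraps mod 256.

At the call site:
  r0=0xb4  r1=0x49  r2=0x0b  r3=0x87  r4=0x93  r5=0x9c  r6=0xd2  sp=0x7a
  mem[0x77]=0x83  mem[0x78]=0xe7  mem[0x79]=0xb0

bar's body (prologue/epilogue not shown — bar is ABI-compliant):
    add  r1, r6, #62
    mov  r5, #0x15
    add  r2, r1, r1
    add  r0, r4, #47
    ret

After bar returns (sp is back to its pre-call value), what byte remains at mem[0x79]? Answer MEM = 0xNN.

MEM = 0xb4

prologue: push r0 → mem[0x79]=0xb4, sp=0x79
prologue: push r5 → mem[0x78]=0x9c, sp=0x78
body[0] add  r1, r6, #62 → r1=0x10
body[1] mov  r5, #0x15 → r5=0x15
body[2] add  r2, r1, r1 → r2=0x20
body[3] add  r0, r4, #47 → r0=0xc2
epilogue: pop r5=0x9c, sp=0x79
epilogue: pop r0=0xb4, sp=0x7a
prologue pushed ['r0', 'r5'] at ['0x79', '0x78']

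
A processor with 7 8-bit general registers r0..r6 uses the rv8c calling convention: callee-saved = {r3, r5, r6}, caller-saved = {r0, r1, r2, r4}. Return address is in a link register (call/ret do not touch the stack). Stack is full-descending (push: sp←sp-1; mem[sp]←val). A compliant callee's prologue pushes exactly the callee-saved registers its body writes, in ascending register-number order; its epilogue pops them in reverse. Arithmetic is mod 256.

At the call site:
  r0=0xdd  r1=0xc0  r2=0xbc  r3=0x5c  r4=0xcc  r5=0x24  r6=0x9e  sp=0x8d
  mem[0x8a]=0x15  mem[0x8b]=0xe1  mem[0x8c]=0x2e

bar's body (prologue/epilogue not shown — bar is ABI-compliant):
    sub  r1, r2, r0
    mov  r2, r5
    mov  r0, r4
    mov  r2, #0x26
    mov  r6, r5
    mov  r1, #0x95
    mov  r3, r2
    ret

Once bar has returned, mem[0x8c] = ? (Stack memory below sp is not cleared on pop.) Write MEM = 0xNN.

MEM = 0x5c

prologue: push r3 -> mem[0x8c]=0x5c, sp=0x8c
prologue: push r6 -> mem[0x8b]=0x9e, sp=0x8b
body[0] sub  r1, r2, r0 -> r1=0xdf
body[1] mov  r2, r5 -> r2=0x24
body[2] mov  r0, r4 -> r0=0xcc
body[3] mov  r2, #0x26 -> r2=0x26
body[4] mov  r6, r5 -> r6=0x24
body[5] mov  r1, #0x95 -> r1=0x95
body[6] mov  r3, r2 -> r3=0x26
epilogue: pop r6=0x9e, sp=0x8c
epilogue: pop r3=0x5c, sp=0x8d
prologue pushed ['r3', 'r6'] at ['0x8c', '0x8b']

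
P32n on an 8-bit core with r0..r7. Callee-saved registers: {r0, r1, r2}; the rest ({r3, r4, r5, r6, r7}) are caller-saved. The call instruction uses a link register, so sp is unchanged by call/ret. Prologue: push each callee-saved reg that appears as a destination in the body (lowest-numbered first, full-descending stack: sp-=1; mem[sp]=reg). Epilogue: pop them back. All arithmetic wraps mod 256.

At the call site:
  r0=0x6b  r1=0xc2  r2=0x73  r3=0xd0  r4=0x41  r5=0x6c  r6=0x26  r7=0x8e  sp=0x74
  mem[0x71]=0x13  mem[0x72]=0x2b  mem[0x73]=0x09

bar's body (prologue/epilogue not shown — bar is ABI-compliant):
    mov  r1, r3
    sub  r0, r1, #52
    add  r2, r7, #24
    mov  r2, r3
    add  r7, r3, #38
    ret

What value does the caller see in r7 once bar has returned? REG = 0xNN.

REG = 0xf6

prologue: push r0 -> mem[0x73]=0x6b, sp=0x73
prologue: push r1 -> mem[0x72]=0xc2, sp=0x72
prologue: push r2 -> mem[0x71]=0x73, sp=0x71
body[0] mov  r1, r3 -> r1=0xd0
body[1] sub  r0, r1, #52 -> r0=0x9c
body[2] add  r2, r7, #24 -> r2=0xa6
body[3] mov  r2, r3 -> r2=0xd0
body[4] add  r7, r3, #38 -> r7=0xf6
epilogue: pop r2=0x73, sp=0x72
epilogue: pop r1=0xc2, sp=0x73
epilogue: pop r0=0x6b, sp=0x74
r7 is caller-saved -> body value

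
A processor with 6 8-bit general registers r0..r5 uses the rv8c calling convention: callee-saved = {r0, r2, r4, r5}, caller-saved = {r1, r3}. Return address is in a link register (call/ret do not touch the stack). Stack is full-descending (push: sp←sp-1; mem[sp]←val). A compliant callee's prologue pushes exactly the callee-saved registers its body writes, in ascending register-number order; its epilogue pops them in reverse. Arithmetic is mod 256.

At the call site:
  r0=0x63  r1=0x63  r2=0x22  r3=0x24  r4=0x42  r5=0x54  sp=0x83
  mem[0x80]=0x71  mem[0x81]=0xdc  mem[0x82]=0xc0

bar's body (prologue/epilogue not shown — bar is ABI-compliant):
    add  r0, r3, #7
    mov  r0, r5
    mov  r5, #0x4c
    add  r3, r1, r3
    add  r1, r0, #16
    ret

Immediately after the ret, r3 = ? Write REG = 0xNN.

prologue: push r0 -> mem[0x82]=0x63, sp=0x82
prologue: push r5 -> mem[0x81]=0x54, sp=0x81
body[0] add  r0, r3, #7 -> r0=0x2b
body[1] mov  r0, r5 -> r0=0x54
body[2] mov  r5, #0x4c -> r5=0x4c
body[3] add  r3, r1, r3 -> r3=0x87
body[4] add  r1, r0, #16 -> r1=0x64
epilogue: pop r5=0x54, sp=0x82
epilogue: pop r0=0x63, sp=0x83
r3 is caller-saved -> body value

REG = 0x87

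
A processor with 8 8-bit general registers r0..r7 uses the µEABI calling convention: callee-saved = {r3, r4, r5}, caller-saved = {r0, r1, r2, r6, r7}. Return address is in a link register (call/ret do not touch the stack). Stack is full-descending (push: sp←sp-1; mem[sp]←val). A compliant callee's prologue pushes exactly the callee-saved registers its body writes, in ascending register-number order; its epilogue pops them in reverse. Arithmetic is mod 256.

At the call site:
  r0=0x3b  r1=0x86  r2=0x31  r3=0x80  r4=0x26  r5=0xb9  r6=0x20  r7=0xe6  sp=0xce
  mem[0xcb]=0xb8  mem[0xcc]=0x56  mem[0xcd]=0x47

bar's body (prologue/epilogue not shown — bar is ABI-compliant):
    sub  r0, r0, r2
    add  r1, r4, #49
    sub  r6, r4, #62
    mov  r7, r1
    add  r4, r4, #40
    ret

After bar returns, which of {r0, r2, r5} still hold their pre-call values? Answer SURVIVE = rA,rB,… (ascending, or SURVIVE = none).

prologue: push r4 -> mem[0xcd]=0x26, sp=0xcd
body[0] sub  r0, r0, r2 -> r0=0x0a
body[1] add  r1, r4, #49 -> r1=0x57
body[2] sub  r6, r4, #62 -> r6=0xe8
body[3] mov  r7, r1 -> r7=0x57
body[4] add  r4, r4, #40 -> r4=0x4e
epilogue: pop r4=0x26, sp=0xce
r0: caller-saved, written=True
r2: caller-saved, written=False
r5: callee-saved, written=False

SURVIVE = r2,r5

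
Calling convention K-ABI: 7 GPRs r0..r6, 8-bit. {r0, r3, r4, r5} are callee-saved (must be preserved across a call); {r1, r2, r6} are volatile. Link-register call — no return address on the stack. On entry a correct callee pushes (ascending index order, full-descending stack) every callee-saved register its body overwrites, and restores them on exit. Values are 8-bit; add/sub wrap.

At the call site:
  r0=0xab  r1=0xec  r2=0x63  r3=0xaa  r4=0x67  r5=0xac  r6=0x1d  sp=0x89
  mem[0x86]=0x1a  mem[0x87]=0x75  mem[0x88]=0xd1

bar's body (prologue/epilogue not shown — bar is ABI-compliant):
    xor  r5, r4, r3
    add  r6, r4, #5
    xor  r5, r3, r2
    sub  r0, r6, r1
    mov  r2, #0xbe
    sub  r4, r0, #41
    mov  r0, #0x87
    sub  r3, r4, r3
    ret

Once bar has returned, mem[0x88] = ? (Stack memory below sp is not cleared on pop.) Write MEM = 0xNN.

MEM = 0xab

prologue: push r0 → mem[0x88]=0xab, sp=0x88
prologue: push r3 → mem[0x87]=0xaa, sp=0x87
prologue: push r4 → mem[0x86]=0x67, sp=0x86
prologue: push r5 → mem[0x85]=0xac, sp=0x85
body[0] xor  r5, r4, r3 → r5=0xcd
body[1] add  r6, r4, #5 → r6=0x6c
body[2] xor  r5, r3, r2 → r5=0xc9
body[3] sub  r0, r6, r1 → r0=0x80
body[4] mov  r2, #0xbe → r2=0xbe
body[5] sub  r4, r0, #41 → r4=0x57
body[6] mov  r0, #0x87 → r0=0x87
body[7] sub  r3, r4, r3 → r3=0xad
epilogue: pop r5=0xac, sp=0x86
epilogue: pop r4=0x67, sp=0x87
epilogue: pop r3=0xaa, sp=0x88
epilogue: pop r0=0xab, sp=0x89
prologue pushed ['r0', 'r3', 'r4', 'r5'] at ['0x88', '0x87', '0x86', '0x85']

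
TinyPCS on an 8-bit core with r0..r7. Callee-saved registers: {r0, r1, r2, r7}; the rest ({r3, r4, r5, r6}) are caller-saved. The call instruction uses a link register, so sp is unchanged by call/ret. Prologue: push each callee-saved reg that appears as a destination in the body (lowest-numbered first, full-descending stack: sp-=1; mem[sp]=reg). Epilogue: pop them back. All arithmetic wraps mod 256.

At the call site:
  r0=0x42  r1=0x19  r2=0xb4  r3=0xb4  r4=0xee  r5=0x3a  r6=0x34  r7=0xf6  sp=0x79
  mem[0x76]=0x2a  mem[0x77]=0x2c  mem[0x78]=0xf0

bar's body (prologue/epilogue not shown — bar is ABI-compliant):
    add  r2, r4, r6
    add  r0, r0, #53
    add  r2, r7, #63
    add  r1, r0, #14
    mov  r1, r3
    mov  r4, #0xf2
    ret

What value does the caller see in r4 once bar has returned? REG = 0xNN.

REG = 0xf2

prologue: push r0 -> mem[0x78]=0x42, sp=0x78
prologue: push r1 -> mem[0x77]=0x19, sp=0x77
prologue: push r2 -> mem[0x76]=0xb4, sp=0x76
body[0] add  r2, r4, r6 -> r2=0x22
body[1] add  r0, r0, #53 -> r0=0x77
body[2] add  r2, r7, #63 -> r2=0x35
body[3] add  r1, r0, #14 -> r1=0x85
body[4] mov  r1, r3 -> r1=0xb4
body[5] mov  r4, #0xf2 -> r4=0xf2
epilogue: pop r2=0xb4, sp=0x77
epilogue: pop r1=0x19, sp=0x78
epilogue: pop r0=0x42, sp=0x79
r4 is caller-saved -> body value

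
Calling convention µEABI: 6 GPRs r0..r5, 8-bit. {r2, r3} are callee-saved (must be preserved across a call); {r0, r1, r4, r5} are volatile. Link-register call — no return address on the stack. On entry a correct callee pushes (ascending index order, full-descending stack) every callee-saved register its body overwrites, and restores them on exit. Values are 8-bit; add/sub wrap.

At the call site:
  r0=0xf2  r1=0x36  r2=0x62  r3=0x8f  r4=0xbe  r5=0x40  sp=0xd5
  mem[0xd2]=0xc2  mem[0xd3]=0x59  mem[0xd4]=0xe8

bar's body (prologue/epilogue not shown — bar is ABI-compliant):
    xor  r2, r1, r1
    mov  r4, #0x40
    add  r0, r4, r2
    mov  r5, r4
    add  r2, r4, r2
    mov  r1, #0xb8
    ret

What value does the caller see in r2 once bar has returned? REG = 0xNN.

prologue: push r2 → mem[0xd4]=0x62, sp=0xd4
body[0] xor  r2, r1, r1 → r2=0x00
body[1] mov  r4, #0x40 → r4=0x40
body[2] add  r0, r4, r2 → r0=0x40
body[3] mov  r5, r4 → r5=0x40
body[4] add  r2, r4, r2 → r2=0x40
body[5] mov  r1, #0xb8 → r1=0xb8
epilogue: pop r2=0x62, sp=0xd5
r2 is callee-saved → restored

REG = 0x62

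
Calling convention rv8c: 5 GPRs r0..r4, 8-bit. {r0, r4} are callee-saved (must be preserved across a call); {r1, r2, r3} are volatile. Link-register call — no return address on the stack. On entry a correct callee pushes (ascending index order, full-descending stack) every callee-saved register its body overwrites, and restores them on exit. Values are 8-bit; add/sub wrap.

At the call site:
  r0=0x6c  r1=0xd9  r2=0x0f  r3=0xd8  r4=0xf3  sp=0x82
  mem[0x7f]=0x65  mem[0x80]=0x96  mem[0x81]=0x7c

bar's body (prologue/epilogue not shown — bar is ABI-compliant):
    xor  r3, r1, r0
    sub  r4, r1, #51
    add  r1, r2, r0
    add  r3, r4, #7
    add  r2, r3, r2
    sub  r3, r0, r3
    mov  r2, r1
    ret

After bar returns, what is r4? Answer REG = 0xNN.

REG = 0xf3

prologue: push r4 -> mem[0x81]=0xf3, sp=0x81
body[0] xor  r3, r1, r0 -> r3=0xb5
body[1] sub  r4, r1, #51 -> r4=0xa6
body[2] add  r1, r2, r0 -> r1=0x7b
body[3] add  r3, r4, #7 -> r3=0xad
body[4] add  r2, r3, r2 -> r2=0xbc
body[5] sub  r3, r0, r3 -> r3=0xbf
body[6] mov  r2, r1 -> r2=0x7b
epilogue: pop r4=0xf3, sp=0x82
r4 is callee-saved -> restored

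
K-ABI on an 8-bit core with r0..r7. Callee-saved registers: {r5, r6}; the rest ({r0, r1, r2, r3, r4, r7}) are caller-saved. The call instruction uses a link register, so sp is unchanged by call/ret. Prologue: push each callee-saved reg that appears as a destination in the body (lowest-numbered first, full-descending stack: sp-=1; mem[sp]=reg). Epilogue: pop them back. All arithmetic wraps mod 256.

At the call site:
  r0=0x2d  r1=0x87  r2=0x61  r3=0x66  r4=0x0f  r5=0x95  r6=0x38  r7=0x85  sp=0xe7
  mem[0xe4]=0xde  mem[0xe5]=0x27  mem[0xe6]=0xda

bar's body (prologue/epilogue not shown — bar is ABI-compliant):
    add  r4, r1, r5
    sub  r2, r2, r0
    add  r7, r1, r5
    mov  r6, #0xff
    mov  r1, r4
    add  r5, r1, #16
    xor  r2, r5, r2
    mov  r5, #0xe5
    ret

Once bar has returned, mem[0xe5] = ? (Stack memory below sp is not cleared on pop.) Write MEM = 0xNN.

MEM = 0x38

prologue: push r5 -> mem[0xe6]=0x95, sp=0xe6
prologue: push r6 -> mem[0xe5]=0x38, sp=0xe5
body[0] add  r4, r1, r5 -> r4=0x1c
body[1] sub  r2, r2, r0 -> r2=0x34
body[2] add  r7, r1, r5 -> r7=0x1c
body[3] mov  r6, #0xff -> r6=0xff
body[4] mov  r1, r4 -> r1=0x1c
body[5] add  r5, r1, #16 -> r5=0x2c
body[6] xor  r2, r5, r2 -> r2=0x18
body[7] mov  r5, #0xe5 -> r5=0xe5
epilogue: pop r6=0x38, sp=0xe6
epilogue: pop r5=0x95, sp=0xe7
prologue pushed ['r5', 'r6'] at ['0xe6', '0xe5']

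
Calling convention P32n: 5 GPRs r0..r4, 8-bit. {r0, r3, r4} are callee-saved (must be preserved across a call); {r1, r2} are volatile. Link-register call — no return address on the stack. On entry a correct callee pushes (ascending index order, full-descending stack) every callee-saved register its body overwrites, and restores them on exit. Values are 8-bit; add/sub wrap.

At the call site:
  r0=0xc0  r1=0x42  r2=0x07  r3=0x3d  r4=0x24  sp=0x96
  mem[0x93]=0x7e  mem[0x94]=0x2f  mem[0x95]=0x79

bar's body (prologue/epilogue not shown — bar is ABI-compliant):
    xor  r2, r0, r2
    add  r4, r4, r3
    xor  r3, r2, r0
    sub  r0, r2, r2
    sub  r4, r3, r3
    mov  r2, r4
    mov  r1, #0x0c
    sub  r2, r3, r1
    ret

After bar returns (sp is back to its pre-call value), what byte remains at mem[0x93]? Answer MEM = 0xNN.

MEM = 0x24

prologue: push r0 → mem[0x95]=0xc0, sp=0x95
prologue: push r3 → mem[0x94]=0x3d, sp=0x94
prologue: push r4 → mem[0x93]=0x24, sp=0x93
body[0] xor  r2, r0, r2 → r2=0xc7
body[1] add  r4, r4, r3 → r4=0x61
body[2] xor  r3, r2, r0 → r3=0x07
body[3] sub  r0, r2, r2 → r0=0x00
body[4] sub  r4, r3, r3 → r4=0x00
body[5] mov  r2, r4 → r2=0x00
body[6] mov  r1, #0x0c → r1=0x0c
body[7] sub  r2, r3, r1 → r2=0xfb
epilogue: pop r4=0x24, sp=0x94
epilogue: pop r3=0x3d, sp=0x95
epilogue: pop r0=0xc0, sp=0x96
prologue pushed ['r0', 'r3', 'r4'] at ['0x95', '0x94', '0x93']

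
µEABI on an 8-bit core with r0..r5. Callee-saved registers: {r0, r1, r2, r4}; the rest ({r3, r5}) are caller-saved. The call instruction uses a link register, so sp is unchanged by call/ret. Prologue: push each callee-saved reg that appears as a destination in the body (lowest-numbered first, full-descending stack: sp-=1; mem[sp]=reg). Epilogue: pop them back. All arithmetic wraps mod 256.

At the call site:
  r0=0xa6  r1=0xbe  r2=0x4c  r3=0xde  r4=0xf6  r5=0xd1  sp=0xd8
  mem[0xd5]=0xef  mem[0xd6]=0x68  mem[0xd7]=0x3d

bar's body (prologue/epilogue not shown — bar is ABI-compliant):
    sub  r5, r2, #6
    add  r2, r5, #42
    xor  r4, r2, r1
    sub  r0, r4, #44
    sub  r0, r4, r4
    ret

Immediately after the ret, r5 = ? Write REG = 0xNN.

REG = 0x46

prologue: push r0 → mem[0xd7]=0xa6, sp=0xd7
prologue: push r2 → mem[0xd6]=0x4c, sp=0xd6
prologue: push r4 → mem[0xd5]=0xf6, sp=0xd5
body[0] sub  r5, r2, #6 → r5=0x46
body[1] add  r2, r5, #42 → r2=0x70
body[2] xor  r4, r2, r1 → r4=0xce
body[3] sub  r0, r4, #44 → r0=0xa2
body[4] sub  r0, r4, r4 → r0=0x00
epilogue: pop r4=0xf6, sp=0xd6
epilogue: pop r2=0x4c, sp=0xd7
epilogue: pop r0=0xa6, sp=0xd8
r5 is caller-saved → body value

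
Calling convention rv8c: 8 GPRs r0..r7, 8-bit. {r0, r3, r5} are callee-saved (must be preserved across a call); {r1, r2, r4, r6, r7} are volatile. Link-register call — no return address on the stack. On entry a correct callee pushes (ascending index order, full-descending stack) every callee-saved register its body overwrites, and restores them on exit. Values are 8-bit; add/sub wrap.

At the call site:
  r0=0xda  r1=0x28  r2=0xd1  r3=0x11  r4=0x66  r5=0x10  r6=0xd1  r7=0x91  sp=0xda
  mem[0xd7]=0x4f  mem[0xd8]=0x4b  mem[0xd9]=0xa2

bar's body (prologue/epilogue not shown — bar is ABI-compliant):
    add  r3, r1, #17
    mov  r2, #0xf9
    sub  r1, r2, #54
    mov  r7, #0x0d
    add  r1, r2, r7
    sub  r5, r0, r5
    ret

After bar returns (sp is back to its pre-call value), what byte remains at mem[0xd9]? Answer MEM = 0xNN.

MEM = 0x11

prologue: push r3 → mem[0xd9]=0x11, sp=0xd9
prologue: push r5 → mem[0xd8]=0x10, sp=0xd8
body[0] add  r3, r1, #17 → r3=0x39
body[1] mov  r2, #0xf9 → r2=0xf9
body[2] sub  r1, r2, #54 → r1=0xc3
body[3] mov  r7, #0x0d → r7=0x0d
body[4] add  r1, r2, r7 → r1=0x06
body[5] sub  r5, r0, r5 → r5=0xca
epilogue: pop r5=0x10, sp=0xd9
epilogue: pop r3=0x11, sp=0xda
prologue pushed ['r3', 'r5'] at ['0xd9', '0xd8']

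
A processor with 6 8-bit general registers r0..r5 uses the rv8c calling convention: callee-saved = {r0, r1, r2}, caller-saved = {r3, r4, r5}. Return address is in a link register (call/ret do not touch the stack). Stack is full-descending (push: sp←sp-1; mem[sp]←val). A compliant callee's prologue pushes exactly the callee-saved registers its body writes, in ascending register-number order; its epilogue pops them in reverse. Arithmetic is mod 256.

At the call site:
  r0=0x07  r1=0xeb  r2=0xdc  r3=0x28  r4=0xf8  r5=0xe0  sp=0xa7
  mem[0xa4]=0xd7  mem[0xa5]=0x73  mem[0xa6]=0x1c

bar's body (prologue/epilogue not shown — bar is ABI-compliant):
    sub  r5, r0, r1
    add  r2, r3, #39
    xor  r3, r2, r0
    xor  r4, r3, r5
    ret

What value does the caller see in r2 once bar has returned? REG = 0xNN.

prologue: push r2 -> mem[0xa6]=0xdc, sp=0xa6
body[0] sub  r5, r0, r1 -> r5=0x1c
body[1] add  r2, r3, #39 -> r2=0x4f
body[2] xor  r3, r2, r0 -> r3=0x48
body[3] xor  r4, r3, r5 -> r4=0x54
epilogue: pop r2=0xdc, sp=0xa7
r2 is callee-saved -> restored

REG = 0xdc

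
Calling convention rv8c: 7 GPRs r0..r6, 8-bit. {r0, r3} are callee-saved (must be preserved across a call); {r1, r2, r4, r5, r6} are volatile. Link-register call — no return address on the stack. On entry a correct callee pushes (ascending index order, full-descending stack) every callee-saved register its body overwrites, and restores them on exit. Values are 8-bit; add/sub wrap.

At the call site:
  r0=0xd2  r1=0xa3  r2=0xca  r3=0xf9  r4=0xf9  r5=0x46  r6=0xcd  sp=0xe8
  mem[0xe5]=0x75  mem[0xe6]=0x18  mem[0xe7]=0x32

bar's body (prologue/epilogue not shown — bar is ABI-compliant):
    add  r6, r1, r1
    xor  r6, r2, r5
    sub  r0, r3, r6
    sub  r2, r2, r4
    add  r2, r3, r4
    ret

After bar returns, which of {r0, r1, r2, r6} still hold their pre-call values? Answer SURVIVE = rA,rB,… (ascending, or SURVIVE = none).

prologue: push r0 → mem[0xe7]=0xd2, sp=0xe7
body[0] add  r6, r1, r1 → r6=0x46
body[1] xor  r6, r2, r5 → r6=0x8c
body[2] sub  r0, r3, r6 → r0=0x6d
body[3] sub  r2, r2, r4 → r2=0xd1
body[4] add  r2, r3, r4 → r2=0xf2
epilogue: pop r0=0xd2, sp=0xe8
r0: callee-saved, written=True
r1: caller-saved, written=False
r2: caller-saved, written=True
r6: caller-saved, written=True

SURVIVE = r0,r1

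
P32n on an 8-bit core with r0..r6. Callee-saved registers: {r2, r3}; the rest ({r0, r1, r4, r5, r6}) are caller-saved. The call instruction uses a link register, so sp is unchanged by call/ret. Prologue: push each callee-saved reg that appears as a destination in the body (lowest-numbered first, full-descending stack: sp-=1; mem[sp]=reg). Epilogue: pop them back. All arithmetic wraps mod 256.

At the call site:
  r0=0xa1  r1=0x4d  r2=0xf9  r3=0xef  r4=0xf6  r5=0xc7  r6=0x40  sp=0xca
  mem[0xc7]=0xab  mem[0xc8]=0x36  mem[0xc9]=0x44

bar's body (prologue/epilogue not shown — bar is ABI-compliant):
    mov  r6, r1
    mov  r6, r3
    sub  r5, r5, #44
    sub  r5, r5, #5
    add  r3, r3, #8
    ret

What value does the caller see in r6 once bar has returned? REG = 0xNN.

REG = 0xef

prologue: push r3 -> mem[0xc9]=0xef, sp=0xc9
body[0] mov  r6, r1 -> r6=0x4d
body[1] mov  r6, r3 -> r6=0xef
body[2] sub  r5, r5, #44 -> r5=0x9b
body[3] sub  r5, r5, #5 -> r5=0x96
body[4] add  r3, r3, #8 -> r3=0xf7
epilogue: pop r3=0xef, sp=0xca
r6 is caller-saved -> body value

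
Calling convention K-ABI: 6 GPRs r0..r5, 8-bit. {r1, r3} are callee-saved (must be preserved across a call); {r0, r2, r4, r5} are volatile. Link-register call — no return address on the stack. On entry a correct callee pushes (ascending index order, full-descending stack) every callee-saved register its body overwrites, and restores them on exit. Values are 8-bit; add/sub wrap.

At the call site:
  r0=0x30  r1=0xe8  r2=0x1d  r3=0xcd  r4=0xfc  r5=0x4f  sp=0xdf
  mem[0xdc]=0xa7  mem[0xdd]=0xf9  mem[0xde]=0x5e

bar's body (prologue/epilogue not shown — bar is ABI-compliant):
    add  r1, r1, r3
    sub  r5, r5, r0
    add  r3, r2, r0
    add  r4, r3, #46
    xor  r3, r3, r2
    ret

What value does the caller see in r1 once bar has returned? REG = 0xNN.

REG = 0xe8

prologue: push r1 -> mem[0xde]=0xe8, sp=0xde
prologue: push r3 -> mem[0xdd]=0xcd, sp=0xdd
body[0] add  r1, r1, r3 -> r1=0xb5
body[1] sub  r5, r5, r0 -> r5=0x1f
body[2] add  r3, r2, r0 -> r3=0x4d
body[3] add  r4, r3, #46 -> r4=0x7b
body[4] xor  r3, r3, r2 -> r3=0x50
epilogue: pop r3=0xcd, sp=0xde
epilogue: pop r1=0xe8, sp=0xdf
r1 is callee-saved -> restored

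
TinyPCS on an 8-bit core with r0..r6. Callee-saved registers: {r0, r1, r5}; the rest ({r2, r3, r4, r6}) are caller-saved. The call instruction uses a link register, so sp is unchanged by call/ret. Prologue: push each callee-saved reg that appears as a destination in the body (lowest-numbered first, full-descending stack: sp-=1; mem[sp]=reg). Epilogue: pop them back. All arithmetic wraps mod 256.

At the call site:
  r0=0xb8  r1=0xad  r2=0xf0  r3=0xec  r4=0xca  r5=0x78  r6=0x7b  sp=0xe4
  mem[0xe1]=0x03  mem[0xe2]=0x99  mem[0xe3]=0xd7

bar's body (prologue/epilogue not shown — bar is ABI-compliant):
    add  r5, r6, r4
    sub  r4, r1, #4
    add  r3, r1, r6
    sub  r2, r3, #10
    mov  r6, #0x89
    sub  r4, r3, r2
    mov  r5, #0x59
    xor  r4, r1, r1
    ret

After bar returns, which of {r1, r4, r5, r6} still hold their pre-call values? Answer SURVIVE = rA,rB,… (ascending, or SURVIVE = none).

prologue: push r5 → mem[0xe3]=0x78, sp=0xe3
body[0] add  r5, r6, r4 → r5=0x45
body[1] sub  r4, r1, #4 → r4=0xa9
body[2] add  r3, r1, r6 → r3=0x28
body[3] sub  r2, r3, #10 → r2=0x1e
body[4] mov  r6, #0x89 → r6=0x89
body[5] sub  r4, r3, r2 → r4=0x0a
body[6] mov  r5, #0x59 → r5=0x59
body[7] xor  r4, r1, r1 → r4=0x00
epilogue: pop r5=0x78, sp=0xe4
r1: callee-saved, written=False
r4: caller-saved, written=True
r5: callee-saved, written=True
r6: caller-saved, written=True

SURVIVE = r1,r5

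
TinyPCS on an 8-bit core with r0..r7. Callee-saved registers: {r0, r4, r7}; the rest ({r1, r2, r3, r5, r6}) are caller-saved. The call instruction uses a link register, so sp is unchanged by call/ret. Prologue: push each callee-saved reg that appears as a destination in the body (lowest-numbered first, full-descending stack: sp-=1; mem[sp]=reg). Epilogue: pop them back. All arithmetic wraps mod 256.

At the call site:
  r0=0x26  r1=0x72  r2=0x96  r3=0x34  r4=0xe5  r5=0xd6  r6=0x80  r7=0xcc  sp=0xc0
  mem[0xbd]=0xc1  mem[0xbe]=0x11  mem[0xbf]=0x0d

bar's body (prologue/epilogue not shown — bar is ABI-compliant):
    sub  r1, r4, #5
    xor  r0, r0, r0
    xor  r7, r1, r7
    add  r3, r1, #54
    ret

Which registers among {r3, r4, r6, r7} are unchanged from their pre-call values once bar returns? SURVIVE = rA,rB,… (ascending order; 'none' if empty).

SURVIVE = r4,r6,r7

prologue: push r0 -> mem[0xbf]=0x26, sp=0xbf
prologue: push r7 -> mem[0xbe]=0xcc, sp=0xbe
body[0] sub  r1, r4, #5 -> r1=0xe0
body[1] xor  r0, r0, r0 -> r0=0x00
body[2] xor  r7, r1, r7 -> r7=0x2c
body[3] add  r3, r1, #54 -> r3=0x16
epilogue: pop r7=0xcc, sp=0xbf
epilogue: pop r0=0x26, sp=0xc0
r3: caller-saved, written=True
r4: callee-saved, written=False
r6: caller-saved, written=False
r7: callee-saved, written=True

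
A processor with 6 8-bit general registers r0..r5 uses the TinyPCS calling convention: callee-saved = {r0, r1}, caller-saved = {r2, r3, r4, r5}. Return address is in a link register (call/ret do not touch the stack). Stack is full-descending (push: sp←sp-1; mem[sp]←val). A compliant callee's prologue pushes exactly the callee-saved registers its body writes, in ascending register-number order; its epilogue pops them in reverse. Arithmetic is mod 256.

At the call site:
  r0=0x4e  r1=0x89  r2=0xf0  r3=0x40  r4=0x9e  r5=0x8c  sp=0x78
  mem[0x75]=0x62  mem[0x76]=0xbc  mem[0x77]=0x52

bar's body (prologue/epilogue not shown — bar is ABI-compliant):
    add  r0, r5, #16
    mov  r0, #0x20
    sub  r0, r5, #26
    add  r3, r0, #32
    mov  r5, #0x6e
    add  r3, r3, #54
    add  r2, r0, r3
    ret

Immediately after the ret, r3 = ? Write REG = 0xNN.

REG = 0xc8

prologue: push r0 → mem[0x77]=0x4e, sp=0x77
body[0] add  r0, r5, #16 → r0=0x9c
body[1] mov  r0, #0x20 → r0=0x20
body[2] sub  r0, r5, #26 → r0=0x72
body[3] add  r3, r0, #32 → r3=0x92
body[4] mov  r5, #0x6e → r5=0x6e
body[5] add  r3, r3, #54 → r3=0xc8
body[6] add  r2, r0, r3 → r2=0x3a
epilogue: pop r0=0x4e, sp=0x78
r3 is caller-saved → body value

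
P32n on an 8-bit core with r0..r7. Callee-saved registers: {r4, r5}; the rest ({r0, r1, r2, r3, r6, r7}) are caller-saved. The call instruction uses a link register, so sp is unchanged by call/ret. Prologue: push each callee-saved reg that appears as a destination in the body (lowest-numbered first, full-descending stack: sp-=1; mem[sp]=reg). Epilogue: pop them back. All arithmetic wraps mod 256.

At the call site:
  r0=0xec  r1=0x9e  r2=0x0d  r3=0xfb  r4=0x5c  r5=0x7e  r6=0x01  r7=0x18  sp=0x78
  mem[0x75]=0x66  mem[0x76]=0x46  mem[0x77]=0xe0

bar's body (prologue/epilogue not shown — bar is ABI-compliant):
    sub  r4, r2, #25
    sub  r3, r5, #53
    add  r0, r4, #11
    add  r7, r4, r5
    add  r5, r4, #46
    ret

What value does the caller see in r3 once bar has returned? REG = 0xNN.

prologue: push r4 → mem[0x77]=0x5c, sp=0x77
prologue: push r5 → mem[0x76]=0x7e, sp=0x76
body[0] sub  r4, r2, #25 → r4=0xf4
body[1] sub  r3, r5, #53 → r3=0x49
body[2] add  r0, r4, #11 → r0=0xff
body[3] add  r7, r4, r5 → r7=0x72
body[4] add  r5, r4, #46 → r5=0x22
epilogue: pop r5=0x7e, sp=0x77
epilogue: pop r4=0x5c, sp=0x78
r3 is caller-saved → body value

REG = 0x49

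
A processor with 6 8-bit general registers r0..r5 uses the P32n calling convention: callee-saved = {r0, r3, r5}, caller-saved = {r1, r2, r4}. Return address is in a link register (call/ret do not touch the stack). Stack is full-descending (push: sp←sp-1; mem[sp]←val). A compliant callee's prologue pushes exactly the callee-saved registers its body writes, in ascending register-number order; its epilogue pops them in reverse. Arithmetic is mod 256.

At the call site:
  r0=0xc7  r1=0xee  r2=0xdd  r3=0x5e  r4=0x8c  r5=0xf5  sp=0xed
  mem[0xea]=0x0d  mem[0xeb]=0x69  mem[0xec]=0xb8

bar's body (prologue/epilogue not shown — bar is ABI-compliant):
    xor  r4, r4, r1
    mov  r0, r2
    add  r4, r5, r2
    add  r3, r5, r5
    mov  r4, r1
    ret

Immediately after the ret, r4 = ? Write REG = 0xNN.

prologue: push r0 → mem[0xec]=0xc7, sp=0xec
prologue: push r3 → mem[0xeb]=0x5e, sp=0xeb
body[0] xor  r4, r4, r1 → r4=0x62
body[1] mov  r0, r2 → r0=0xdd
body[2] add  r4, r5, r2 → r4=0xd2
body[3] add  r3, r5, r5 → r3=0xea
body[4] mov  r4, r1 → r4=0xee
epilogue: pop r3=0x5e, sp=0xec
epilogue: pop r0=0xc7, sp=0xed
r4 is caller-saved → body value

REG = 0xee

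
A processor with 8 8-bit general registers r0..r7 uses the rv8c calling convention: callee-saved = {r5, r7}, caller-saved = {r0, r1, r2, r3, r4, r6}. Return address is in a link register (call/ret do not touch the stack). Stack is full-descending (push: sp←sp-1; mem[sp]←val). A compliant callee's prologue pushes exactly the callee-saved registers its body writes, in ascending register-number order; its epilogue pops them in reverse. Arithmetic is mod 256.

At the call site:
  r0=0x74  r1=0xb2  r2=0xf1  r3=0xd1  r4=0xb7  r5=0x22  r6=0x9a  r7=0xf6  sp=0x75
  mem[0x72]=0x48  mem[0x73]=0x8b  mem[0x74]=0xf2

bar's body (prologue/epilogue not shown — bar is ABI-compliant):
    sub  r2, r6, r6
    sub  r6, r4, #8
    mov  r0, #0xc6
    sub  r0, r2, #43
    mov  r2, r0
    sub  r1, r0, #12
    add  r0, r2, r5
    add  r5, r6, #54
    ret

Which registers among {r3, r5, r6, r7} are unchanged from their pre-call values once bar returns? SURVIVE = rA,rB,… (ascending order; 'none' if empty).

prologue: push r5 -> mem[0x74]=0x22, sp=0x74
body[0] sub  r2, r6, r6 -> r2=0x00
body[1] sub  r6, r4, #8 -> r6=0xaf
body[2] mov  r0, #0xc6 -> r0=0xc6
body[3] sub  r0, r2, #43 -> r0=0xd5
body[4] mov  r2, r0 -> r2=0xd5
body[5] sub  r1, r0, #12 -> r1=0xc9
body[6] add  r0, r2, r5 -> r0=0xf7
body[7] add  r5, r6, #54 -> r5=0xe5
epilogue: pop r5=0x22, sp=0x75
r3: caller-saved, written=False
r5: callee-saved, written=True
r6: caller-saved, written=True
r7: callee-saved, written=False

SURVIVE = r3,r5,r7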